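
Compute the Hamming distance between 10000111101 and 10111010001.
XOR = 00111101100, count of 1s = 6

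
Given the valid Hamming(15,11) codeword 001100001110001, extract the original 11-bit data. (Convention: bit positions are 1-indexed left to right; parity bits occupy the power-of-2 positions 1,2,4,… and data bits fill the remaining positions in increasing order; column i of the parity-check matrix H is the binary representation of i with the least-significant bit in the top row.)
Parity bits occupy power-of-2 positions; data bits are at positions {3,5,6,7,9,10,11,12,13,14,15} (1-indexed).
Extract: c[3]=1 c[5]=0 c[6]=0 c[7]=0 c[9]=1 c[10]=1 c[11]=1 c[12]=0 c[13]=0 c[14]=0 c[15]=1
Data = 10001110001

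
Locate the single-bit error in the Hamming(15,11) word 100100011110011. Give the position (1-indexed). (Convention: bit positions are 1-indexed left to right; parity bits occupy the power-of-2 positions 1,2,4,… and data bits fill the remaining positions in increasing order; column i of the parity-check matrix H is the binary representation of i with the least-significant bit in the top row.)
Syndrome s = H · r^T (mod 2), r = 100100011110011:
  s[0] = (101010101010101)·(100100011110011) mod 2 = 1+0+0+0+0+0+0+0+1+0+1+0+0+0+1 mod 2 = 0
  s[1] = (011001100110011)·(100100011110011) mod 2 = 0+0+0+0+0+0+0+0+0+1+1+0+0+1+1 mod 2 = 0
  s[2] = (000111100001111)·(100100011110011) mod 2 = 0+0+0+1+0+0+0+0+0+0+0+0+0+1+1 mod 2 = 1
  s[3] = (000000011111111)·(100100011110011) mod 2 = 0+0+0+0+0+0+0+1+1+1+1+0+0+1+1 mod 2 = 0
Syndrome = 0010
Column i of H is the binary representation of i, so the syndrome is the binary index of the flipped bit.
Read s = 0010 with s[0] as LSB: 0·2^0 + 0·2^1 + 1·2^2 + 0·2^3 = 4.
Error is at bit position 4.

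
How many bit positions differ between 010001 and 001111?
XOR = 011110, count of 1s = 4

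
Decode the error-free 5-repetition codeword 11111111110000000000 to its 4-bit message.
Split into 5-bit blocks: 11111 11111 00000 00000
Data = 1100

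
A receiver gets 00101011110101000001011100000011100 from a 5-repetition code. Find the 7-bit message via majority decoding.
Split into 5-bit blocks and majority-vote each:
  block 1 = 00101: 2 ones, 3 zeros → 0
  block 2 = 01111: 4 ones, 1 zeros → 1
  block 3 = 01010: 2 ones, 3 zeros → 0
  block 4 = 00001: 1 ones, 4 zeros → 0
  block 5 = 01110: 3 ones, 2 zeros → 1
  block 6 = 00000: 0 ones, 5 zeros → 0
  block 7 = 11100: 3 ones, 2 zeros → 1
Decoded = 0100101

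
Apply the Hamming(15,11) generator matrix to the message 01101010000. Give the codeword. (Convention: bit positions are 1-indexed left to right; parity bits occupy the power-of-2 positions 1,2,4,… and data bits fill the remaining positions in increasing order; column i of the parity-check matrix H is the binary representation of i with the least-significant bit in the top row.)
Codeword c = d · G (mod 2), d = 01101010000:
  c[0] = d·G[:,0] = (01101010000)·(11011010101) mod 2 = 0+1+0+0+1+0+1+0+0+0+0 mod 2 = 1
  c[1] = d·G[:,1] = (01101010000)·(10110110011) mod 2 = 0+0+1+0+0+0+1+0+0+0+0 mod 2 = 0
  c[2] = d·G[:,2] = (01101010000)·(10000000000) mod 2 = 0+0+0+0+0+0+0+0+0+0+0 mod 2 = 0
  c[3] = d·G[:,3] = (01101010000)·(01110001111) mod 2 = 0+1+1+0+0+0+0+0+0+0+0 mod 2 = 0
  c[4] = d·G[:,4] = (01101010000)·(01000000000) mod 2 = 0+1+0+0+0+0+0+0+0+0+0 mod 2 = 1
  c[5] = d·G[:,5] = (01101010000)·(00100000000) mod 2 = 0+0+1+0+0+0+0+0+0+0+0 mod 2 = 1
  c[6] = d·G[:,6] = (01101010000)·(00010000000) mod 2 = 0+0+0+0+0+0+0+0+0+0+0 mod 2 = 0
  c[7] = d·G[:,7] = (01101010000)·(00001111111) mod 2 = 0+0+0+0+1+0+1+0+0+0+0 mod 2 = 0
  c[8] = d·G[:,8] = (01101010000)·(00001000000) mod 2 = 0+0+0+0+1+0+0+0+0+0+0 mod 2 = 1
  c[9] = d·G[:,9] = (01101010000)·(00000100000) mod 2 = 0+0+0+0+0+0+0+0+0+0+0 mod 2 = 0
  c[10] = d·G[:,10] = (01101010000)·(00000010000) mod 2 = 0+0+0+0+0+0+1+0+0+0+0 mod 2 = 1
  c[11] = d·G[:,11] = (01101010000)·(00000001000) mod 2 = 0+0+0+0+0+0+0+0+0+0+0 mod 2 = 0
  c[12] = d·G[:,12] = (01101010000)·(00000000100) mod 2 = 0+0+0+0+0+0+0+0+0+0+0 mod 2 = 0
  c[13] = d·G[:,13] = (01101010000)·(00000000010) mod 2 = 0+0+0+0+0+0+0+0+0+0+0 mod 2 = 0
  c[14] = d·G[:,14] = (01101010000)·(00000000001) mod 2 = 0+0+0+0+0+0+0+0+0+0+0 mod 2 = 0
Codeword = 100011001010000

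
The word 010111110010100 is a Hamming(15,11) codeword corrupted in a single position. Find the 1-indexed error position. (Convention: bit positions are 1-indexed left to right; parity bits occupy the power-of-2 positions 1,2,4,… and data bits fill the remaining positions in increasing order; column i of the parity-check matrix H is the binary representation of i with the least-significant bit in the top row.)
Syndrome s = H · r^T (mod 2), r = 010111110010100:
  s[0] = (101010101010101)·(010111110010100) mod 2 = 0+0+0+0+1+0+1+0+0+0+1+0+1+0+0 mod 2 = 0
  s[1] = (011001100110011)·(010111110010100) mod 2 = 0+1+0+0+0+1+1+0+0+0+1+0+0+0+0 mod 2 = 0
  s[2] = (000111100001111)·(010111110010100) mod 2 = 0+0+0+1+1+1+1+0+0+0+0+0+1+0+0 mod 2 = 1
  s[3] = (000000011111111)·(010111110010100) mod 2 = 0+0+0+0+0+0+0+1+0+0+1+0+1+0+0 mod 2 = 1
Syndrome = 0011
Column i of H is the binary representation of i, so the syndrome is the binary index of the flipped bit.
Read s = 0011 with s[0] as LSB: 0·2^0 + 0·2^1 + 1·2^2 + 1·2^3 = 12.
Error is at bit position 12.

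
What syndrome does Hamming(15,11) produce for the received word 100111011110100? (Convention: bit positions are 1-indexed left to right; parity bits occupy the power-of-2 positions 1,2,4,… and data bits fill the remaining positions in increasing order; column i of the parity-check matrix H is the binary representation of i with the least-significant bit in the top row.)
Syndrome s = H · r^T (mod 2), r = 100111011110100:
  s[0] = (101010101010101)·(100111011110100) mod 2 = 1+0+0+0+1+0+0+0+1+0+1+0+1+0+0 mod 2 = 1
  s[1] = (011001100110011)·(100111011110100) mod 2 = 0+0+0+0+0+1+0+0+0+1+1+0+0+0+0 mod 2 = 1
  s[2] = (000111100001111)·(100111011110100) mod 2 = 0+0+0+1+1+1+0+0+0+0+0+0+1+0+0 mod 2 = 0
  s[3] = (000000011111111)·(100111011110100) mod 2 = 0+0+0+0+0+0+0+1+1+1+1+0+1+0+0 mod 2 = 1
Syndrome = 1101
Non-zero syndrome: error at position 11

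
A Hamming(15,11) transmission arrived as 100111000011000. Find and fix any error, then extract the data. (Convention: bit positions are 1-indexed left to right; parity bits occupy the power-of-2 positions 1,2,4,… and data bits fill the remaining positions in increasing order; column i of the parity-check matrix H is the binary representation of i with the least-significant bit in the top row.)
Syndrome s = H · r^T (mod 2), r = 100111000011000:
  s[0] = (101010101010101)·(100111000011000) mod 2 = 1+0+0+0+1+0+0+0+0+0+1+0+0+0+0 mod 2 = 1
  s[1] = (011001100110011)·(100111000011000) mod 2 = 0+0+0+0+0+1+0+0+0+0+1+0+0+0+0 mod 2 = 0
  s[2] = (000111100001111)·(100111000011000) mod 2 = 0+0+0+1+1+1+0+0+0+0+0+1+0+0+0 mod 2 = 0
  s[3] = (000000011111111)·(100111000011000) mod 2 = 0+0+0+0+0+0+0+0+0+0+1+1+0+0+0 mod 2 = 0
Syndrome = 1000
Column 1 of H equals this syndrome → error at bit 1 (1-indexed).
Flip bit 1: 100111000011000 → 000111000011000
Extract data bits at positions {3,5,6,7,9,10,11,12,13,14,15}: 01100011000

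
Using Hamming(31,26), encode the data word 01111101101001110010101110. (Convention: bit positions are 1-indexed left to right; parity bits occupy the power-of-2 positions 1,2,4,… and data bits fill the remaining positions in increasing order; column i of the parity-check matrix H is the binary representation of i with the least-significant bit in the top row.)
Codeword c = d · G (mod 2), d = 01111101101001110010101110:
  c[0] = d·G[:,0] = (01111101101001110010101110)·(11011010101101010101010101) mod 2 = 0+1+0+1+1+0+0+0+1+0+1+0+0+1+0+1+0+0+0+0+0+0+0+1+0+0 mod 2 = 0
  c[1] = d·G[:,1] = (01111101101001110010101110)·(10110110011011001100110011) mod 2 = 0+0+1+1+0+1+0+0+0+0+1+0+0+1+0+0+0+0+0+0+1+0+0+0+1+0 mod 2 = 1
  c[2] = d·G[:,2] = (01111101101001110010101110)·(10000000000000000000000000) mod 2 = 0+0+0+0+0+0+0+0+0+0+0+0+0+0+0+0+0+0+0+0+0+0+0+0+0+0 mod 2 = 0
  c[3] = d·G[:,3] = (01111101101001110010101110)·(01110001111000111100001111) mod 2 = 0+1+1+1+0+0+0+1+1+0+1+0+0+0+1+1+0+0+0+0+0+0+1+1+1+0 mod 2 = 1
  c[4] = d·G[:,4] = (01111101101001110010101110)·(01000000000000000000000000) mod 2 = 0+1+0+0+0+0+0+0+0+0+0+0+0+0+0+0+0+0+0+0+0+0+0+0+0+0 mod 2 = 1
  c[5] = d·G[:,5] = (01111101101001110010101110)·(00100000000000000000000000) mod 2 = 0+0+1+0+0+0+0+0+0+0+0+0+0+0+0+0+0+0+0+0+0+0+0+0+0+0 mod 2 = 1
  c[6] = d·G[:,6] = (01111101101001110010101110)·(00010000000000000000000000) mod 2 = 0+0+0+1+0+0+0+0+0+0+0+0+0+0+0+0+0+0+0+0+0+0+0+0+0+0 mod 2 = 1
  c[7] = d·G[:,7] = (01111101101001110010101110)·(00001111111000000011111111) mod 2 = 0+0+0+0+1+1+0+1+1+0+1+0+0+0+0+0+0+0+1+0+1+0+1+1+1+0 mod 2 = 0
  c[8] = d·G[:,8] = (01111101101001110010101110)·(00001000000000000000000000) mod 2 = 0+0+0+0+1+0+0+0+0+0+0+0+0+0+0+0+0+0+0+0+0+0+0+0+0+0 mod 2 = 1
  c[9] = d·G[:,9] = (01111101101001110010101110)·(00000100000000000000000000) mod 2 = 0+0+0+0+0+1+0+0+0+0+0+0+0+0+0+0+0+0+0+0+0+0+0+0+0+0 mod 2 = 1
  c[10] = d·G[:,10] = (01111101101001110010101110)·(00000010000000000000000000) mod 2 = 0+0+0+0+0+0+0+0+0+0+0+0+0+0+0+0+0+0+0+0+0+0+0+0+0+0 mod 2 = 0
  c[11] = d·G[:,11] = (01111101101001110010101110)·(00000001000000000000000000) mod 2 = 0+0+0+0+0+0+0+1+0+0+0+0+0+0+0+0+0+0+0+0+0+0+0+0+0+0 mod 2 = 1
  c[12] = d·G[:,12] = (01111101101001110010101110)·(00000000100000000000000000) mod 2 = 0+0+0+0+0+0+0+0+1+0+0+0+0+0+0+0+0+0+0+0+0+0+0+0+0+0 mod 2 = 1
  c[13] = d·G[:,13] = (01111101101001110010101110)·(00000000010000000000000000) mod 2 = 0+0+0+0+0+0+0+0+0+0+0+0+0+0+0+0+0+0+0+0+0+0+0+0+0+0 mod 2 = 0
  c[14] = d·G[:,14] = (01111101101001110010101110)·(00000000001000000000000000) mod 2 = 0+0+0+0+0+0+0+0+0+0+1+0+0+0+0+0+0+0+0+0+0+0+0+0+0+0 mod 2 = 1
  c[15] = d·G[:,15] = (01111101101001110010101110)·(00000000000111111111111111) mod 2 = 0+0+0+0+0+0+0+0+0+0+0+0+0+1+1+1+0+0+1+0+1+0+1+1+1+0 mod 2 = 0
  c[16] = d·G[:,16] = (01111101101001110010101110)·(00000000000100000000000000) mod 2 = 0+0+0+0+0+0+0+0+0+0+0+0+0+0+0+0+0+0+0+0+0+0+0+0+0+0 mod 2 = 0
  c[17] = d·G[:,17] = (01111101101001110010101110)·(00000000000010000000000000) mod 2 = 0+0+0+0+0+0+0+0+0+0+0+0+0+0+0+0+0+0+0+0+0+0+0+0+0+0 mod 2 = 0
  c[18] = d·G[:,18] = (01111101101001110010101110)·(00000000000001000000000000) mod 2 = 0+0+0+0+0+0+0+0+0+0+0+0+0+1+0+0+0+0+0+0+0+0+0+0+0+0 mod 2 = 1
  c[19] = d·G[:,19] = (01111101101001110010101110)·(00000000000000100000000000) mod 2 = 0+0+0+0+0+0+0+0+0+0+0+0+0+0+1+0+0+0+0+0+0+0+0+0+0+0 mod 2 = 1
  c[20] = d·G[:,20] = (01111101101001110010101110)·(00000000000000010000000000) mod 2 = 0+0+0+0+0+0+0+0+0+0+0+0+0+0+0+1+0+0+0+0+0+0+0+0+0+0 mod 2 = 1
  c[21] = d·G[:,21] = (01111101101001110010101110)·(00000000000000001000000000) mod 2 = 0+0+0+0+0+0+0+0+0+0+0+0+0+0+0+0+0+0+0+0+0+0+0+0+0+0 mod 2 = 0
  c[22] = d·G[:,22] = (01111101101001110010101110)·(00000000000000000100000000) mod 2 = 0+0+0+0+0+0+0+0+0+0+0+0+0+0+0+0+0+0+0+0+0+0+0+0+0+0 mod 2 = 0
  c[23] = d·G[:,23] = (01111101101001110010101110)·(00000000000000000010000000) mod 2 = 0+0+0+0+0+0+0+0+0+0+0+0+0+0+0+0+0+0+1+0+0+0+0+0+0+0 mod 2 = 1
  c[24] = d·G[:,24] = (01111101101001110010101110)·(00000000000000000001000000) mod 2 = 0+0+0+0+0+0+0+0+0+0+0+0+0+0+0+0+0+0+0+0+0+0+0+0+0+0 mod 2 = 0
  c[25] = d·G[:,25] = (01111101101001110010101110)·(00000000000000000000100000) mod 2 = 0+0+0+0+0+0+0+0+0+0+0+0+0+0+0+0+0+0+0+0+1+0+0+0+0+0 mod 2 = 1
  c[26] = d·G[:,26] = (01111101101001110010101110)·(00000000000000000000010000) mod 2 = 0+0+0+0+0+0+0+0+0+0+0+0+0+0+0+0+0+0+0+0+0+0+0+0+0+0 mod 2 = 0
  c[27] = d·G[:,27] = (01111101101001110010101110)·(00000000000000000000001000) mod 2 = 0+0+0+0+0+0+0+0+0+0+0+0+0+0+0+0+0+0+0+0+0+0+1+0+0+0 mod 2 = 1
  c[28] = d·G[:,28] = (01111101101001110010101110)·(00000000000000000000000100) mod 2 = 0+0+0+0+0+0+0+0+0+0+0+0+0+0+0+0+0+0+0+0+0+0+0+1+0+0 mod 2 = 1
  c[29] = d·G[:,29] = (01111101101001110010101110)·(00000000000000000000000010) mod 2 = 0+0+0+0+0+0+0+0+0+0+0+0+0+0+0+0+0+0+0+0+0+0+0+0+1+0 mod 2 = 1
  c[30] = d·G[:,30] = (01111101101001110010101110)·(00000000000000000000000001) mod 2 = 0+0+0+0+0+0+0+0+0+0+0+0+0+0+0+0+0+0+0+0+0+0+0+0+0+0 mod 2 = 0
Codeword = 0101111011011010001110010101110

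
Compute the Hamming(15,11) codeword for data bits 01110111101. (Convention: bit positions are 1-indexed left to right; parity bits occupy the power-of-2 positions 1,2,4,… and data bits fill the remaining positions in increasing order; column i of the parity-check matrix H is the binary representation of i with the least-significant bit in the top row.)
Codeword c = d · G (mod 2), d = 01110111101:
  c[0] = d·G[:,0] = (01110111101)·(11011010101) mod 2 = 0+1+0+1+0+0+1+0+1+0+1 mod 2 = 1
  c[1] = d·G[:,1] = (01110111101)·(10110110011) mod 2 = 0+0+1+1+0+1+1+0+0+0+1 mod 2 = 1
  c[2] = d·G[:,2] = (01110111101)·(10000000000) mod 2 = 0+0+0+0+0+0+0+0+0+0+0 mod 2 = 0
  c[3] = d·G[:,3] = (01110111101)·(01110001111) mod 2 = 0+1+1+1+0+0+0+1+1+0+1 mod 2 = 0
  c[4] = d·G[:,4] = (01110111101)·(01000000000) mod 2 = 0+1+0+0+0+0+0+0+0+0+0 mod 2 = 1
  c[5] = d·G[:,5] = (01110111101)·(00100000000) mod 2 = 0+0+1+0+0+0+0+0+0+0+0 mod 2 = 1
  c[6] = d·G[:,6] = (01110111101)·(00010000000) mod 2 = 0+0+0+1+0+0+0+0+0+0+0 mod 2 = 1
  c[7] = d·G[:,7] = (01110111101)·(00001111111) mod 2 = 0+0+0+0+0+1+1+1+1+0+1 mod 2 = 1
  c[8] = d·G[:,8] = (01110111101)·(00001000000) mod 2 = 0+0+0+0+0+0+0+0+0+0+0 mod 2 = 0
  c[9] = d·G[:,9] = (01110111101)·(00000100000) mod 2 = 0+0+0+0+0+1+0+0+0+0+0 mod 2 = 1
  c[10] = d·G[:,10] = (01110111101)·(00000010000) mod 2 = 0+0+0+0+0+0+1+0+0+0+0 mod 2 = 1
  c[11] = d·G[:,11] = (01110111101)·(00000001000) mod 2 = 0+0+0+0+0+0+0+1+0+0+0 mod 2 = 1
  c[12] = d·G[:,12] = (01110111101)·(00000000100) mod 2 = 0+0+0+0+0+0+0+0+1+0+0 mod 2 = 1
  c[13] = d·G[:,13] = (01110111101)·(00000000010) mod 2 = 0+0+0+0+0+0+0+0+0+0+0 mod 2 = 0
  c[14] = d·G[:,14] = (01110111101)·(00000000001) mod 2 = 0+0+0+0+0+0+0+0+0+0+1 mod 2 = 1
Codeword = 110011110111101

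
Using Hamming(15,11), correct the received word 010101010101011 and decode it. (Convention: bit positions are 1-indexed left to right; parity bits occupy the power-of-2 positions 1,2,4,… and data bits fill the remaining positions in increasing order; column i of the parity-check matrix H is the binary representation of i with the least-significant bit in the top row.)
Syndrome s = H · r^T (mod 2), r = 010101010101011:
  s[0] = (101010101010101)·(010101010101011) mod 2 = 0+0+0+0+0+0+0+0+0+0+0+0+0+0+1 mod 2 = 1
  s[1] = (011001100110011)·(010101010101011) mod 2 = 0+1+0+0+0+1+0+0+0+1+0+0+0+1+1 mod 2 = 1
  s[2] = (000111100001111)·(010101010101011) mod 2 = 0+0+0+1+0+1+0+0+0+0+0+1+0+1+1 mod 2 = 1
  s[3] = (000000011111111)·(010101010101011) mod 2 = 0+0+0+0+0+0+0+1+0+1+0+1+0+1+1 mod 2 = 1
Syndrome = 1111
Column 15 of H equals this syndrome → error at bit 15 (1-indexed).
Flip bit 15: 010101010101011 → 010101010101010
Extract data bits at positions {3,5,6,7,9,10,11,12,13,14,15}: 00100101010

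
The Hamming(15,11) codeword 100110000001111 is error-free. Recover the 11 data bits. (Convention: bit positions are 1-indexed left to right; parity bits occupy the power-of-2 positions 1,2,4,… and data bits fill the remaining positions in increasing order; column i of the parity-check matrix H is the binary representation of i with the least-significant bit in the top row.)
Parity bits occupy power-of-2 positions; data bits are at positions {3,5,6,7,9,10,11,12,13,14,15} (1-indexed).
Extract: c[3]=0 c[5]=1 c[6]=0 c[7]=0 c[9]=0 c[10]=0 c[11]=0 c[12]=1 c[13]=1 c[14]=1 c[15]=1
Data = 01000001111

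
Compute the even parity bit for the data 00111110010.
Sum of data bits: 0+0+1+1+1+1+1+0+0+1+0 = 6.
6 mod 2 = 0, so parity bit = 0.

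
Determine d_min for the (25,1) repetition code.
d_min = 25 (the only two codewords are 0…0 and 1…1, differing in all 25 positions).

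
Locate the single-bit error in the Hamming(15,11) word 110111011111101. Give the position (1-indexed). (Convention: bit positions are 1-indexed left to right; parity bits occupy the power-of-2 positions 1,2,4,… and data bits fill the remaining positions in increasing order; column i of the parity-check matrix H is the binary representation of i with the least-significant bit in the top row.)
Syndrome s = H · r^T (mod 2), r = 110111011111101:
  s[0] = (101010101010101)·(110111011111101) mod 2 = 1+0+0+0+1+0+0+0+1+0+1+0+1+0+1 mod 2 = 0
  s[1] = (011001100110011)·(110111011111101) mod 2 = 0+1+0+0+0+1+0+0+0+1+1+0+0+0+1 mod 2 = 1
  s[2] = (000111100001111)·(110111011111101) mod 2 = 0+0+0+1+1+1+0+0+0+0+0+1+1+0+1 mod 2 = 0
  s[3] = (000000011111111)·(110111011111101) mod 2 = 0+0+0+0+0+0+0+1+1+1+1+1+1+0+1 mod 2 = 1
Syndrome = 0101
Column i of H is the binary representation of i, so the syndrome is the binary index of the flipped bit.
Read s = 0101 with s[0] as LSB: 0·2^0 + 1·2^1 + 0·2^2 + 1·2^3 = 10.
Error is at bit position 10.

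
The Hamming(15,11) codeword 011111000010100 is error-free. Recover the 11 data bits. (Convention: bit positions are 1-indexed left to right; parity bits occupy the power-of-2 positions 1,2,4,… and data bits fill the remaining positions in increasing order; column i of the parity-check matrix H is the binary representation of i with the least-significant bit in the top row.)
Parity bits occupy power-of-2 positions; data bits are at positions {3,5,6,7,9,10,11,12,13,14,15} (1-indexed).
Extract: c[3]=1 c[5]=1 c[6]=1 c[7]=0 c[9]=0 c[10]=0 c[11]=1 c[12]=0 c[13]=1 c[14]=0 c[15]=0
Data = 11100010100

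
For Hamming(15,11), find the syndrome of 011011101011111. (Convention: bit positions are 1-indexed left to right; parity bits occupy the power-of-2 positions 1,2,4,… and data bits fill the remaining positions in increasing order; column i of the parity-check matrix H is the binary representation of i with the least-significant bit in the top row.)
Syndrome s = H · r^T (mod 2), r = 011011101011111:
  s[0] = (101010101010101)·(011011101011111) mod 2 = 0+0+1+0+1+0+1+0+1+0+1+0+1+0+1 mod 2 = 1
  s[1] = (011001100110011)·(011011101011111) mod 2 = 0+1+1+0+0+1+1+0+0+0+1+0+0+1+1 mod 2 = 1
  s[2] = (000111100001111)·(011011101011111) mod 2 = 0+0+0+0+1+1+1+0+0+0+0+1+1+1+1 mod 2 = 1
  s[3] = (000000011111111)·(011011101011111) mod 2 = 0+0+0+0+0+0+0+0+1+0+1+1+1+1+1 mod 2 = 0
Syndrome = 1110
Non-zero syndrome: error at position 7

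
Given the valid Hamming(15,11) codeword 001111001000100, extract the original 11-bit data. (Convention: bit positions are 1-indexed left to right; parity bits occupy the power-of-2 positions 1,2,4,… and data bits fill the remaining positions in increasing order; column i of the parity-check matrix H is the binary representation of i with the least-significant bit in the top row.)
Parity bits occupy power-of-2 positions; data bits are at positions {3,5,6,7,9,10,11,12,13,14,15} (1-indexed).
Extract: c[3]=1 c[5]=1 c[6]=1 c[7]=0 c[9]=1 c[10]=0 c[11]=0 c[12]=0 c[13]=1 c[14]=0 c[15]=0
Data = 11101000100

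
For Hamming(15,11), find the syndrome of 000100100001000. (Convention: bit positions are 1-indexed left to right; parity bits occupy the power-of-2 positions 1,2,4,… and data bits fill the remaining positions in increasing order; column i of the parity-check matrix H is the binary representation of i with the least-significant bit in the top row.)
Syndrome s = H · r^T (mod 2), r = 000100100001000:
  s[0] = (101010101010101)·(000100100001000) mod 2 = 0+0+0+0+0+0+1+0+0+0+0+0+0+0+0 mod 2 = 1
  s[1] = (011001100110011)·(000100100001000) mod 2 = 0+0+0+0+0+0+1+0+0+0+0+0+0+0+0 mod 2 = 1
  s[2] = (000111100001111)·(000100100001000) mod 2 = 0+0+0+1+0+0+1+0+0+0+0+1+0+0+0 mod 2 = 1
  s[3] = (000000011111111)·(000100100001000) mod 2 = 0+0+0+0+0+0+0+0+0+0+0+1+0+0+0 mod 2 = 1
Syndrome = 1111
Non-zero syndrome: error at position 15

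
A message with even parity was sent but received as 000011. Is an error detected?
Sum of received bits: 0+0+0+0+1+1 = 2; 2 mod 2 = 0. Result is 0 → no error detected.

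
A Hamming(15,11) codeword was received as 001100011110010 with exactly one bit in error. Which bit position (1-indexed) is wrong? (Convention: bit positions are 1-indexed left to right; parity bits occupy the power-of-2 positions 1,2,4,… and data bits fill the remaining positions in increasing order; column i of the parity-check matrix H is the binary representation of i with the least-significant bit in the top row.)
Syndrome s = H · r^T (mod 2), r = 001100011110010:
  s[0] = (101010101010101)·(001100011110010) mod 2 = 0+0+1+0+0+0+0+0+1+0+1+0+0+0+0 mod 2 = 1
  s[1] = (011001100110011)·(001100011110010) mod 2 = 0+0+1+0+0+0+0+0+0+1+1+0+0+1+0 mod 2 = 0
  s[2] = (000111100001111)·(001100011110010) mod 2 = 0+0+0+1+0+0+0+0+0+0+0+0+0+1+0 mod 2 = 0
  s[3] = (000000011111111)·(001100011110010) mod 2 = 0+0+0+0+0+0+0+1+1+1+1+0+0+1+0 mod 2 = 1
Syndrome = 1001
Column i of H is the binary representation of i, so the syndrome is the binary index of the flipped bit.
Read s = 1001 with s[0] as LSB: 1·2^0 + 0·2^1 + 0·2^2 + 1·2^3 = 9.
Error is at bit position 9.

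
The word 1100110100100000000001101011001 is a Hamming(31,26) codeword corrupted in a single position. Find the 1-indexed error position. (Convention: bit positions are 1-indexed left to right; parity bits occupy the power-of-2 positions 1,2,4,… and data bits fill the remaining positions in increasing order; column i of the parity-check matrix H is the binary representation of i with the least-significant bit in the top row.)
Syndrome s = H · r^T (mod 2), r = 1100110100100000000001101011001:
  s[0] = (1010101010101010101010101010101)·(1100110100100000000001101011001) mod 2 = 1+0+0+0+1+0+0+0+0+0+1+0+0+0+0+0+0+0+0+0+0+0+1+0+1+0+1+0+0+0+1 mod 2 = 1
  s[1] = (0110011001100110011001100110011)·(1100110100100000000001101011001) mod 2 = 0+1+0+0+0+1+0+0+0+0+1+0+0+0+0+0+0+0+0+0+0+1+1+0+0+0+1+0+0+0+1 mod 2 = 1
  s[2] = (0001111000011110000111100001111)·(1100110100100000000001101011001) mod 2 = 0+0+0+0+1+1+0+0+0+0+0+0+0+0+0+0+0+0+0+0+0+1+1+0+0+0+0+1+0+0+1 mod 2 = 0
  s[3] = (0000000111111110000000011111111)·(1100110100100000000001101011001) mod 2 = 0+0+0+0+0+0+0+1+0+0+1+0+0+0+0+0+0+0+0+0+0+0+0+0+1+0+1+1+0+0+1 mod 2 = 0
  s[4] = (0000000000000001111111111111111)·(1100110100100000000001101011001) mod 2 = 0+0+0+0+0+0+0+0+0+0+0+0+0+0+0+0+0+0+0+0+0+1+1+0+1+0+1+1+0+0+1 mod 2 = 0
Syndrome = 11000
Column i of H is the binary representation of i, so the syndrome is the binary index of the flipped bit.
Read s = 11000 with s[0] as LSB: 1·2^0 + 1·2^1 + 0·2^2 + 0·2^3 + 0·2^4 = 3.
Error is at bit position 3.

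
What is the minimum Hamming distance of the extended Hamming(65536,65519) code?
d_min = 4 (adding an overall parity bit to Hamming(65535,65519) raises d_min from 3 to 4).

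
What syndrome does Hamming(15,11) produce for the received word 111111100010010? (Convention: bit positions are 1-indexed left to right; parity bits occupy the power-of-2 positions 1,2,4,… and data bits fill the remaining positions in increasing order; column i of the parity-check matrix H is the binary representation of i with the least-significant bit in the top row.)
Syndrome s = H · r^T (mod 2), r = 111111100010010:
  s[0] = (101010101010101)·(111111100010010) mod 2 = 1+0+1+0+1+0+1+0+0+0+1+0+0+0+0 mod 2 = 1
  s[1] = (011001100110011)·(111111100010010) mod 2 = 0+1+1+0+0+1+1+0+0+0+1+0+0+1+0 mod 2 = 0
  s[2] = (000111100001111)·(111111100010010) mod 2 = 0+0+0+1+1+1+1+0+0+0+0+0+0+1+0 mod 2 = 1
  s[3] = (000000011111111)·(111111100010010) mod 2 = 0+0+0+0+0+0+0+0+0+0+1+0+0+1+0 mod 2 = 0
Syndrome = 1010
Non-zero syndrome: error at position 5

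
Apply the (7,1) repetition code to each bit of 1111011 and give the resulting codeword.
Repeat each bit 7× and concatenate:
1→1111111  1→1111111  1→1111111  1→1111111  0→0000000  1→1111111  1→1111111
Codeword = 1111111111111111111111111111000000011111111111111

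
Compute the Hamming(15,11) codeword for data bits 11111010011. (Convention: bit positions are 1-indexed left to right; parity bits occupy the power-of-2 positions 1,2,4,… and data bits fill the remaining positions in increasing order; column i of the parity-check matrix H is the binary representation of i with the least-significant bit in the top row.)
Codeword c = d · G (mod 2), d = 11111010011:
  c[0] = d·G[:,0] = (11111010011)·(11011010101) mod 2 = 1+1+0+1+1+0+1+0+0+0+1 mod 2 = 0
  c[1] = d·G[:,1] = (11111010011)·(10110110011) mod 2 = 1+0+1+1+0+0+1+0+0+1+1 mod 2 = 0
  c[2] = d·G[:,2] = (11111010011)·(10000000000) mod 2 = 1+0+0+0+0+0+0+0+0+0+0 mod 2 = 1
  c[3] = d·G[:,3] = (11111010011)·(01110001111) mod 2 = 0+1+1+1+0+0+0+0+0+1+1 mod 2 = 1
  c[4] = d·G[:,4] = (11111010011)·(01000000000) mod 2 = 0+1+0+0+0+0+0+0+0+0+0 mod 2 = 1
  c[5] = d·G[:,5] = (11111010011)·(00100000000) mod 2 = 0+0+1+0+0+0+0+0+0+0+0 mod 2 = 1
  c[6] = d·G[:,6] = (11111010011)·(00010000000) mod 2 = 0+0+0+1+0+0+0+0+0+0+0 mod 2 = 1
  c[7] = d·G[:,7] = (11111010011)·(00001111111) mod 2 = 0+0+0+0+1+0+1+0+0+1+1 mod 2 = 0
  c[8] = d·G[:,8] = (11111010011)·(00001000000) mod 2 = 0+0+0+0+1+0+0+0+0+0+0 mod 2 = 1
  c[9] = d·G[:,9] = (11111010011)·(00000100000) mod 2 = 0+0+0+0+0+0+0+0+0+0+0 mod 2 = 0
  c[10] = d·G[:,10] = (11111010011)·(00000010000) mod 2 = 0+0+0+0+0+0+1+0+0+0+0 mod 2 = 1
  c[11] = d·G[:,11] = (11111010011)·(00000001000) mod 2 = 0+0+0+0+0+0+0+0+0+0+0 mod 2 = 0
  c[12] = d·G[:,12] = (11111010011)·(00000000100) mod 2 = 0+0+0+0+0+0+0+0+0+0+0 mod 2 = 0
  c[13] = d·G[:,13] = (11111010011)·(00000000010) mod 2 = 0+0+0+0+0+0+0+0+0+1+0 mod 2 = 1
  c[14] = d·G[:,14] = (11111010011)·(00000000001) mod 2 = 0+0+0+0+0+0+0+0+0+0+1 mod 2 = 1
Codeword = 001111101010011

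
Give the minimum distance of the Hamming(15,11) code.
d_min = 3 (every single-error-correcting Hamming code has d_min = 3).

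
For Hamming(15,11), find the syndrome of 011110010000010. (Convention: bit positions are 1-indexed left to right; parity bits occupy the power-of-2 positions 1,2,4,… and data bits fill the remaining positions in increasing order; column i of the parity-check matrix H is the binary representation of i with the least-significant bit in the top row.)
Syndrome s = H · r^T (mod 2), r = 011110010000010:
  s[0] = (101010101010101)·(011110010000010) mod 2 = 0+0+1+0+1+0+0+0+0+0+0+0+0+0+0 mod 2 = 0
  s[1] = (011001100110011)·(011110010000010) mod 2 = 0+1+1+0+0+0+0+0+0+0+0+0+0+1+0 mod 2 = 1
  s[2] = (000111100001111)·(011110010000010) mod 2 = 0+0+0+1+1+0+0+0+0+0+0+0+0+1+0 mod 2 = 1
  s[3] = (000000011111111)·(011110010000010) mod 2 = 0+0+0+0+0+0+0+1+0+0+0+0+0+1+0 mod 2 = 0
Syndrome = 0110
Non-zero syndrome: error at position 6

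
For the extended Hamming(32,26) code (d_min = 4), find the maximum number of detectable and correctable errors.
Detection only: up to d_min − 1 = 3 errors.
Correction: up to ⌊(d_min − 1)/2⌋ = ⌊3/2⌋ = 1 errors.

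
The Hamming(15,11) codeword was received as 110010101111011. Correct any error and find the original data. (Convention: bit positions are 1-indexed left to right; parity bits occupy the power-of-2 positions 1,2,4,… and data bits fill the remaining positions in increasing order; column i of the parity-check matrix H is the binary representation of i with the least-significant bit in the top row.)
Syndrome s = H · r^T (mod 2), r = 110010101111011:
  s[0] = (101010101010101)·(110010101111011) mod 2 = 1+0+0+0+1+0+1+0+1+0+1+0+0+0+1 mod 2 = 0
  s[1] = (011001100110011)·(110010101111011) mod 2 = 0+1+0+0+0+0+1+0+0+1+1+0+0+1+1 mod 2 = 0
  s[2] = (000111100001111)·(110010101111011) mod 2 = 0+0+0+0+1+0+1+0+0+0+0+1+0+1+1 mod 2 = 1
  s[3] = (000000011111111)·(110010101111011) mod 2 = 0+0+0+0+0+0+0+0+1+1+1+1+0+1+1 mod 2 = 0
Syndrome = 0010
Column 4 of H equals this syndrome → error at bit 4 (1-indexed).
Flip bit 4: 110010101111011 → 110110101111011
Extract data bits at positions {3,5,6,7,9,10,11,12,13,14,15}: 01011111011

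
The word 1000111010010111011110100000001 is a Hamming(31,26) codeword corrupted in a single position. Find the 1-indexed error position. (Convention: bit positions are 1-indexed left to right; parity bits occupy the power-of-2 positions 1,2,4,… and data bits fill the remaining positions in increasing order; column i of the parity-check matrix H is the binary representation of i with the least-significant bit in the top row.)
Syndrome s = H · r^T (mod 2), r = 1000111010010111011110100000001:
  s[0] = (1010101010101010101010101010101)·(1000111010010111011110100000001) mod 2 = 1+0+0+0+1+0+1+0+1+0+0+0+0+0+1+0+0+0+1+0+1+0+1+0+0+0+0+0+0+0+1 mod 2 = 1
  s[1] = (0110011001100110011001100110011)·(1000111010010111011110100000001) mod 2 = 0+0+0+0+0+1+1+0+0+0+0+0+0+1+1+0+0+1+1+0+0+0+1+0+0+0+0+0+0+0+1 mod 2 = 0
  s[2] = (0001111000011110000111100001111)·(1000111010010111011110100000001) mod 2 = 0+0+0+0+1+1+1+0+0+0+0+1+0+1+1+0+0+0+0+1+1+0+1+0+0+0+0+0+0+0+1 mod 2 = 0
  s[3] = (0000000111111110000000011111111)·(1000111010010111011110100000001) mod 2 = 0+0+0+0+0+0+0+0+1+0+0+1+0+1+1+0+0+0+0+0+0+0+0+0+0+0+0+0+0+0+1 mod 2 = 1
  s[4] = (0000000000000001111111111111111)·(1000111010010111011110100000001) mod 2 = 0+0+0+0+0+0+0+0+0+0+0+0+0+0+0+1+0+1+1+1+1+0+1+0+0+0+0+0+0+0+1 mod 2 = 1
Syndrome = 10011
Column i of H is the binary representation of i, so the syndrome is the binary index of the flipped bit.
Read s = 10011 with s[0] as LSB: 1·2^0 + 0·2^1 + 0·2^2 + 1·2^3 + 1·2^4 = 25.
Error is at bit position 25.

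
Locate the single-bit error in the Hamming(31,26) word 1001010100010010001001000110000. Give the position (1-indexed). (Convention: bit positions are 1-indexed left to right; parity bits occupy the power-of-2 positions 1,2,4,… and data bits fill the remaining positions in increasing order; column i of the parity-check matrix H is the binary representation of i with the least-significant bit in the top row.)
Syndrome s = H · r^T (mod 2), r = 1001010100010010001001000110000:
  s[0] = (1010101010101010101010101010101)·(1001010100010010001001000110000) mod 2 = 1+0+0+0+0+0+0+0+0+0+0+0+0+0+1+0+0+0+1+0+0+0+0+0+0+0+1+0+0+0+0 mod 2 = 0
  s[1] = (0110011001100110011001100110011)·(1001010100010010001001000110000) mod 2 = 0+0+0+0+0+1+0+0+0+0+0+0+0+0+1+0+0+0+1+0+0+1+0+0+0+1+1+0+0+0+0 mod 2 = 0
  s[2] = (0001111000011110000111100001111)·(1001010100010010001001000110000) mod 2 = 0+0+0+1+0+1+0+0+0+0+0+1+0+0+1+0+0+0+0+0+0+1+0+0+0+0+0+0+0+0+0 mod 2 = 1
  s[3] = (0000000111111110000000011111111)·(1001010100010010001001000110000) mod 2 = 0+0+0+0+0+0+0+1+0+0+0+1+0+0+1+0+0+0+0+0+0+0+0+0+0+1+1+0+0+0+0 mod 2 = 1
  s[4] = (0000000000000001111111111111111)·(1001010100010010001001000110000) mod 2 = 0+0+0+0+0+0+0+0+0+0+0+0+0+0+0+0+0+0+1+0+0+1+0+0+0+1+1+0+0+0+0 mod 2 = 0
Syndrome = 00110
Column i of H is the binary representation of i, so the syndrome is the binary index of the flipped bit.
Read s = 00110 with s[0] as LSB: 0·2^0 + 0·2^1 + 1·2^2 + 1·2^3 + 0·2^4 = 12.
Error is at bit position 12.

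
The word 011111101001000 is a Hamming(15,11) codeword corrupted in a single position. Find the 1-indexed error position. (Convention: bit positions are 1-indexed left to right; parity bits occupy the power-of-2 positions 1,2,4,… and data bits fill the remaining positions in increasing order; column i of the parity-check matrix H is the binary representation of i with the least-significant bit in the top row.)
Syndrome s = H · r^T (mod 2), r = 011111101001000:
  s[0] = (101010101010101)·(011111101001000) mod 2 = 0+0+1+0+1+0+1+0+1+0+0+0+0+0+0 mod 2 = 0
  s[1] = (011001100110011)·(011111101001000) mod 2 = 0+1+1+0+0+1+1+0+0+0+0+0+0+0+0 mod 2 = 0
  s[2] = (000111100001111)·(011111101001000) mod 2 = 0+0+0+1+1+1+1+0+0+0+0+1+0+0+0 mod 2 = 1
  s[3] = (000000011111111)·(011111101001000) mod 2 = 0+0+0+0+0+0+0+0+1+0+0+1+0+0+0 mod 2 = 0
Syndrome = 0010
Column i of H is the binary representation of i, so the syndrome is the binary index of the flipped bit.
Read s = 0010 with s[0] as LSB: 0·2^0 + 0·2^1 + 1·2^2 + 0·2^3 = 4.
Error is at bit position 4.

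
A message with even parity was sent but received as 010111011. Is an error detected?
Sum of received bits: 0+1+0+1+1+1+0+1+1 = 6; 6 mod 2 = 0. Result is 0 → no error detected.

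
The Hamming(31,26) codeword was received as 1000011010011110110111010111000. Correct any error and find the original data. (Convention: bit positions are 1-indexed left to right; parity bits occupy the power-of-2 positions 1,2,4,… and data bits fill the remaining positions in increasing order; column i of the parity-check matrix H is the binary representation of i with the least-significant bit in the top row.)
Syndrome s = H · r^T (mod 2), r = 1000011010011110110111010111000:
  s[0] = (1010101010101010101010101010101)·(1000011010011110110111010111000) mod 2 = 1+0+0+0+0+0+1+0+1+0+0+0+1+0+1+0+1+0+0+0+1+0+0+0+0+0+1+0+0+0+0 mod 2 = 0
  s[1] = (0110011001100110011001100110011)·(1000011010011110110111010111000) mod 2 = 0+0+0+0+0+1+1+0+0+0+0+0+0+1+1+0+0+1+0+0+0+1+0+0+0+1+1+0+0+0+0 mod 2 = 0
  s[2] = (0001111000011110000111100001111)·(1000011010011110110111010111000) mod 2 = 0+0+0+0+0+1+1+0+0+0+0+1+1+1+1+0+0+0+0+1+1+1+0+0+0+0+0+1+0+0+0 mod 2 = 0
  s[3] = (0000000111111110000000011111111)·(1000011010011110110111010111000) mod 2 = 0+0+0+0+0+0+0+0+1+0+0+1+1+1+1+0+0+0+0+0+0+0+0+1+0+1+1+1+0+0+0 mod 2 = 1
  s[4] = (0000000000000001111111111111111)·(1000011010011110110111010111000) mod 2 = 0+0+0+0+0+0+0+0+0+0+0+0+0+0+0+0+1+1+0+1+1+1+0+1+0+1+1+1+0+0+0 mod 2 = 1
Syndrome = 00011
Column 24 of H equals this syndrome → error at bit 24 (1-indexed).
Flip bit 24: 1000011010011110110111010111000 → 1000011010011110110111000111000
Extract data bits at positions {3,5,6,7,9,10,11,12,13,14,15,17,18,19,20,21,22,23,24,25,26,27,28,29,30,31}: 00111001111110111000111000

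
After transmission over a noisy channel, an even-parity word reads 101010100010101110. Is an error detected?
Sum of received bits: 1+0+1+0+1+0+1+0+0+0+1+0+1+0+1+1+1+0 = 9; 9 mod 2 = 1. Result is 1 ≠ 0 → error detected.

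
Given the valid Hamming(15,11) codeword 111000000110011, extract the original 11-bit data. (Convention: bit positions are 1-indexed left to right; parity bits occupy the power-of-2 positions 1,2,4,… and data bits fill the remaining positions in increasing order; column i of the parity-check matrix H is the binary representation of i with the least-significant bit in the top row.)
Parity bits occupy power-of-2 positions; data bits are at positions {3,5,6,7,9,10,11,12,13,14,15} (1-indexed).
Extract: c[3]=1 c[5]=0 c[6]=0 c[7]=0 c[9]=0 c[10]=1 c[11]=1 c[12]=0 c[13]=0 c[14]=1 c[15]=1
Data = 10000110011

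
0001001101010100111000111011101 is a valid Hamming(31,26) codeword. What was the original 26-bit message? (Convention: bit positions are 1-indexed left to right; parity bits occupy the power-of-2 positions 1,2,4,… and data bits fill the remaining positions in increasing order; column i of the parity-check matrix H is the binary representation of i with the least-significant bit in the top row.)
Parity bits occupy power-of-2 positions; data bits are at positions {3,5,6,7,9,10,11,12,13,14,15,17,18,19,20,21,22,23,24,25,26,27,28,29,30,31} (1-indexed).
Extract: c[3]=0 c[5]=0 c[6]=0 c[7]=1 c[9]=0 c[10]=1 c[11]=0 c[12]=1 c[13]=0 c[14]=1 c[15]=0 c[17]=1 c[18]=1 c[19]=1 c[20]=0 c[21]=0 c[22]=0 c[23]=1 c[24]=1 c[25]=1 c[26]=0 c[27]=1 c[28]=1 c[29]=1 c[30]=0 c[31]=1
Data = 00010101010111000111011101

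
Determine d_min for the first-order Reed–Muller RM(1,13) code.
d_min = 4096 (RM(1,13) has length 8192 and minimum distance 2^(m−1) = 4096).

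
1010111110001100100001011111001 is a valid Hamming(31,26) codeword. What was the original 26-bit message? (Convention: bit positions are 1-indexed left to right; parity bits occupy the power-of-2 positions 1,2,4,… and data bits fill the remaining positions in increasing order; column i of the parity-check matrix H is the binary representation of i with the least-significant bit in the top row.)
Parity bits occupy power-of-2 positions; data bits are at positions {3,5,6,7,9,10,11,12,13,14,15,17,18,19,20,21,22,23,24,25,26,27,28,29,30,31} (1-indexed).
Extract: c[3]=1 c[5]=1 c[6]=1 c[7]=1 c[9]=1 c[10]=0 c[11]=0 c[12]=0 c[13]=1 c[14]=1 c[15]=0 c[17]=1 c[18]=0 c[19]=0 c[20]=0 c[21]=0 c[22]=1 c[23]=0 c[24]=1 c[25]=1 c[26]=1 c[27]=1 c[28]=1 c[29]=0 c[30]=0 c[31]=1
Data = 11111000110100001011111001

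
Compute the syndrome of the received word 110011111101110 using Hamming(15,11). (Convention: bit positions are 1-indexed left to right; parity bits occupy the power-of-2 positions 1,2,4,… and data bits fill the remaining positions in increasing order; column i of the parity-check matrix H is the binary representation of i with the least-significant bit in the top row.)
Syndrome s = H · r^T (mod 2), r = 110011111101110:
  s[0] = (101010101010101)·(110011111101110) mod 2 = 1+0+0+0+1+0+1+0+1+0+0+0+1+0+0 mod 2 = 1
  s[1] = (011001100110011)·(110011111101110) mod 2 = 0+1+0+0+0+1+1+0+0+1+0+0+0+1+0 mod 2 = 1
  s[2] = (000111100001111)·(110011111101110) mod 2 = 0+0+0+0+1+1+1+0+0+0+0+1+1+1+0 mod 2 = 0
  s[3] = (000000011111111)·(110011111101110) mod 2 = 0+0+0+0+0+0+0+1+1+1+0+1+1+1+0 mod 2 = 0
Syndrome = 1100
Non-zero syndrome: error at position 3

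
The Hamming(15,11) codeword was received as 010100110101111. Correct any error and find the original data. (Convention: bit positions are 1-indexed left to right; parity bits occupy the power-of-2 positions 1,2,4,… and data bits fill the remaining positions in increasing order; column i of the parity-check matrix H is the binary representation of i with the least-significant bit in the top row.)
Syndrome s = H · r^T (mod 2), r = 010100110101111:
  s[0] = (101010101010101)·(010100110101111) mod 2 = 0+0+0+0+0+0+1+0+0+0+0+0+1+0+1 mod 2 = 1
  s[1] = (011001100110011)·(010100110101111) mod 2 = 0+1+0+0+0+0+1+0+0+1+0+0+0+1+1 mod 2 = 1
  s[2] = (000111100001111)·(010100110101111) mod 2 = 0+0+0+1+0+0+1+0+0+0+0+1+1+1+1 mod 2 = 0
  s[3] = (000000011111111)·(010100110101111) mod 2 = 0+0+0+0+0+0+0+1+0+1+0+1+1+1+1 mod 2 = 0
Syndrome = 1100
Column 3 of H equals this syndrome → error at bit 3 (1-indexed).
Flip bit 3: 010100110101111 → 011100110101111
Extract data bits at positions {3,5,6,7,9,10,11,12,13,14,15}: 10010101111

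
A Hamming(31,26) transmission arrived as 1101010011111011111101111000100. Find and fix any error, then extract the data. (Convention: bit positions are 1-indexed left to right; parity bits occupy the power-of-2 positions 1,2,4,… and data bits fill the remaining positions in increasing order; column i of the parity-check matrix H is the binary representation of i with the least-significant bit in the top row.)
Syndrome s = H · r^T (mod 2), r = 1101010011111011111101111000100:
  s[0] = (1010101010101010101010101010101)·(1101010011111011111101111000100) mod 2 = 1+0+0+0+0+0+0+0+1+0+1+0+1+0+1+0+1+0+1+0+0+0+1+0+1+0+0+0+1+0+0 mod 2 = 0
  s[1] = (0110011001100110011001100110011)·(1101010011111011111101111000100) mod 2 = 0+1+0+0+0+1+0+0+0+1+1+0+0+0+1+0+0+1+1+0+0+1+1+0+0+0+0+0+0+0+0 mod 2 = 1
  s[2] = (0001111000011110000111100001111)·(1101010011111011111101111000100) mod 2 = 0+0+0+1+0+1+0+0+0+0+0+1+1+0+1+0+0+0+0+1+0+1+1+0+0+0+0+0+1+0+0 mod 2 = 1
  s[3] = (0000000111111110000000011111111)·(1101010011111011111101111000100) mod 2 = 0+0+0+0+0+0+0+0+1+1+1+1+1+0+1+0+0+0+0+0+0+0+0+1+1+0+0+0+1+0+0 mod 2 = 1
  s[4] = (0000000000000001111111111111111)·(1101010011111011111101111000100) mod 2 = 0+0+0+0+0+0+0+0+0+0+0+0+0+0+0+1+1+1+1+1+0+1+1+1+1+0+0+0+1+0+0 mod 2 = 0
Syndrome = 01110
Column 14 of H equals this syndrome → error at bit 14 (1-indexed).
Flip bit 14: 1101010011111011111101111000100 → 1101010011111111111101111000100
Extract data bits at positions {3,5,6,7,9,10,11,12,13,14,15,17,18,19,20,21,22,23,24,25,26,27,28,29,30,31}: 00101111111111101111000100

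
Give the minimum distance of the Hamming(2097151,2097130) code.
d_min = 3 (every single-error-correcting Hamming code has d_min = 3).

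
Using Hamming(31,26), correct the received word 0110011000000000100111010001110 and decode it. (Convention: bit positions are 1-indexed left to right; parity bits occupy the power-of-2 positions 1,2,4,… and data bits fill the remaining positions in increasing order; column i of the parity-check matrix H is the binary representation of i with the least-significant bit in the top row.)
Syndrome s = H · r^T (mod 2), r = 0110011000000000100111010001110:
  s[0] = (1010101010101010101010101010101)·(0110011000000000100111010001110) mod 2 = 0+0+1+0+0+0+1+0+0+0+0+0+0+0+0+0+1+0+0+0+1+0+0+0+0+0+0+0+1+0+0 mod 2 = 1
  s[1] = (0110011001100110011001100110011)·(0110011000000000100111010001110) mod 2 = 0+1+1+0+0+1+1+0+0+0+0+0+0+0+0+0+0+0+0+0+0+1+0+0+0+0+0+0+0+1+0 mod 2 = 0
  s[2] = (0001111000011110000111100001111)·(0110011000000000100111010001110) mod 2 = 0+0+0+0+0+1+1+0+0+0+0+0+0+0+0+0+0+0+0+1+1+1+0+0+0+0+0+1+1+1+0 mod 2 = 0
  s[3] = (0000000111111110000000011111111)·(0110011000000000100111010001110) mod 2 = 0+0+0+0+0+0+0+0+0+0+0+0+0+0+0+0+0+0+0+0+0+0+0+1+0+0+0+1+1+1+0 mod 2 = 0
  s[4] = (0000000000000001111111111111111)·(0110011000000000100111010001110) mod 2 = 0+0+0+0+0+0+0+0+0+0+0+0+0+0+0+0+1+0+0+1+1+1+0+1+0+0+0+1+1+1+0 mod 2 = 0
Syndrome = 10000
Column 1 of H equals this syndrome → error at bit 1 (1-indexed).
Flip bit 1: 0110011000000000100111010001110 → 1110011000000000100111010001110
Extract data bits at positions {3,5,6,7,9,10,11,12,13,14,15,17,18,19,20,21,22,23,24,25,26,27,28,29,30,31}: 10110000000100111010001110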